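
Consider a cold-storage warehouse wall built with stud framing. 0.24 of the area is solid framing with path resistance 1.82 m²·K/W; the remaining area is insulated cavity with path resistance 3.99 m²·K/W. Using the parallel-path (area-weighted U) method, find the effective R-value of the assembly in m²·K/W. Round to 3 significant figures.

U_eff = 0.76/3.99 + 0.24/1.82 = 0.1905 + 0.1319 = 0.3223
R_eff = 1/U_eff = 3.102 m²·K/W

3.10 m²·K/W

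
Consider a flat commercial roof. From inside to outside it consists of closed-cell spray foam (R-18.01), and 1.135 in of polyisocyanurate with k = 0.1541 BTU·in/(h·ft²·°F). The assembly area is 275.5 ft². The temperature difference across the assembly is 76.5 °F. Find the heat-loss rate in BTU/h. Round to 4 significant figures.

830.6 BTU/h

1.135/0.1541 = 7.3653
R_total = 18.01 + 7.3653 = 25.375 ft²·°F·h/BTU
Q = A·ΔT/R = 275.5 × 76.5 / 25.375 = 830.56 BTU/h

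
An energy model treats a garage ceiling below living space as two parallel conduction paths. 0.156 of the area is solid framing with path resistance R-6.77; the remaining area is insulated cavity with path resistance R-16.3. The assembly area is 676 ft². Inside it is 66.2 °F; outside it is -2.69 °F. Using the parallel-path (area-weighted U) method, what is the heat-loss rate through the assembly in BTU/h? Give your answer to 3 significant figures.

3480 BTU/h

U_eff = 0.844/16.3 + 0.156/6.77 = 0.05178 + 0.02304 = 0.07482
R_eff = 1/U_eff = 13.37 ft²·°F·h/BTU
Q = 676 × (66.2 − (-2.69)) / 13.37 = 3484 BTU/h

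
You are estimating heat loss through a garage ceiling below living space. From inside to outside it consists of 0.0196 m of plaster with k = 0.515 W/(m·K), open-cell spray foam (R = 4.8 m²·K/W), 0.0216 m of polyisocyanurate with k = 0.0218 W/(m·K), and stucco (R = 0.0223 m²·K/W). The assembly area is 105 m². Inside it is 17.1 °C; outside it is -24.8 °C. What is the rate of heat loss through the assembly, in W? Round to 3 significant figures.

752 W

0.0196/0.515 = 0.03806
0.0216/0.0218 = 0.9908
R_total = 0.03806 + 4.8 + 0.9908 + 0.0223 = 5.851 m²·K/W
Q = A·ΔT/R = 105 × (17.1 − (-24.8)) / 5.851 = 751.9 W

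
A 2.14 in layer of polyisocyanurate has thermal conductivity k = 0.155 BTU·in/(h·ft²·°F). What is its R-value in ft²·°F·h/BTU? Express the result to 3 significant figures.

13.8 ft²·°F·h/BTU

R = L/k = 2.14/0.155 = 13.81 ft²·°F·h/BTU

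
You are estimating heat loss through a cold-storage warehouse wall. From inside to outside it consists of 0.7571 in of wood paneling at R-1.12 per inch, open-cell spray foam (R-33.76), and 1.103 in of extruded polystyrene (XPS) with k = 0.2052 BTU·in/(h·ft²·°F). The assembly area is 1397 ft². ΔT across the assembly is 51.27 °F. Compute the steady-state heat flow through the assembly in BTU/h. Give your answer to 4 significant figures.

0.7571 × 1.12 = 0.84795
1.103/0.2052 = 5.3752
R_total = 0.84795 + 33.76 + 5.3752 = 39.983 ft²·°F·h/BTU
Q = A·ΔT/R = 1397 × 51.27 / 39.983 = 1791.4 BTU/h

1791 BTU/h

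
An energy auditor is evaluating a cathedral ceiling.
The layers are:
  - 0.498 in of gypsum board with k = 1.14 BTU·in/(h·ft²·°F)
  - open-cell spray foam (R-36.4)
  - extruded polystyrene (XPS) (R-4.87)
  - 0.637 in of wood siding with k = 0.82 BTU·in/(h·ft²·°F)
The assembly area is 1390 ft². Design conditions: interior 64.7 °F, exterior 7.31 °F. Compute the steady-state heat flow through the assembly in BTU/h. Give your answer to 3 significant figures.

0.498/1.14 = 0.4368
0.637/0.82 = 0.7768
R_total = 0.4368 + 36.4 + 4.87 + 0.7768 = 42.48 ft²·°F·h/BTU
Q = A·ΔT/R = 1390 × (64.7 − 7.31) / 42.48 = 1878 BTU/h

1880 BTU/h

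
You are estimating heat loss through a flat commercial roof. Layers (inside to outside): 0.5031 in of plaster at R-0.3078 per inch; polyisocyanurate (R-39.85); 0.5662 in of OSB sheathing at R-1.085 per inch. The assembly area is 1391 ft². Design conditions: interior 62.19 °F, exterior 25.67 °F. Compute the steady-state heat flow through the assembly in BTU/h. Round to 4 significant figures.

0.5031 × 0.3078 = 0.15485
0.5662 × 1.085 = 0.61433
R_total = 0.15485 + 39.85 + 0.61433 = 40.619 ft²·°F·h/BTU
Q = A·ΔT/R = 1391 × (62.19 − 25.67) / 40.619 = 1250.6 BTU/h

1251 BTU/h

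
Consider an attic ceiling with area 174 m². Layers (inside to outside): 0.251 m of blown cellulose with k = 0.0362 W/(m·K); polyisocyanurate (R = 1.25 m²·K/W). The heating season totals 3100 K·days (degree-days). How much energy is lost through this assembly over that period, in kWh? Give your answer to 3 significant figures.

1580 kWh

0.251/0.0362 = 6.934
R_total = 6.934 + 1.25 = 8.184 m²·K/W
E = A × HDD × 24 / R / 1000 = 174 × 3100 × 24 / 8.184 / 1000 = 1582 kWh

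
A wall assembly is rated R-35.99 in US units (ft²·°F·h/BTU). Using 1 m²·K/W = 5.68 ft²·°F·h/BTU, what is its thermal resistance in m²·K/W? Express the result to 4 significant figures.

R_SI = 35.99/5.68 = 6.3363

6.336 m²·K/W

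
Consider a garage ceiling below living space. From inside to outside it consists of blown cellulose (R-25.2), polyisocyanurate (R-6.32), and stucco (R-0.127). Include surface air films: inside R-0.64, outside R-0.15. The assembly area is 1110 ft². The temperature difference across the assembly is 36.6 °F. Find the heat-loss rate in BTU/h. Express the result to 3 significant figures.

1250 BTU/h

R_total = 0.64 + 25.2 + 6.32 + 0.127 + 0.15 = 32.44 ft²·°F·h/BTU
Q = A·ΔT/R = 1110 × 36.6 / 32.44 = 1252 BTU/h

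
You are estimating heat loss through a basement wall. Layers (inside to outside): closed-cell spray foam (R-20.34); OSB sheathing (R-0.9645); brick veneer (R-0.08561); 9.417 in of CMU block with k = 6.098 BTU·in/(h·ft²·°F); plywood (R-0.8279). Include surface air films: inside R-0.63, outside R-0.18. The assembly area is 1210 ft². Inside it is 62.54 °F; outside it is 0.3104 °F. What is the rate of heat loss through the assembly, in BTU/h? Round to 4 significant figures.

3064 BTU/h

9.417/6.098 = 1.5443
R_total = 0.63 + 20.34 + 0.9645 + 0.08561 + 1.5443 + 0.8279 + 0.18 = 24.572 ft²·°F·h/BTU
Q = A·ΔT/R = 1210 × (62.54 − 0.3104) / 24.572 = 3064.3 BTU/h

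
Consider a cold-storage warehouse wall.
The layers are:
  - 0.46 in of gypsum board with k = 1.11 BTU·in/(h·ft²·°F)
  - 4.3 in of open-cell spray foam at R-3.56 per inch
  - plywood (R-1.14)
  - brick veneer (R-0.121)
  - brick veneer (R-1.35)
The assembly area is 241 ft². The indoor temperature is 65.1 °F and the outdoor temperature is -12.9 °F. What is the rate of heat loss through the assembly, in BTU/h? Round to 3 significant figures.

1030 BTU/h

0.46/1.11 = 0.4144
4.3 × 3.56 = 15.31
R_total = 0.4144 + 15.31 + 1.14 + 0.121 + 1.35 = 18.33 ft²·°F·h/BTU
Q = A·ΔT/R = 241 × (65.1 − (-12.9)) / 18.33 = 1025 BTU/h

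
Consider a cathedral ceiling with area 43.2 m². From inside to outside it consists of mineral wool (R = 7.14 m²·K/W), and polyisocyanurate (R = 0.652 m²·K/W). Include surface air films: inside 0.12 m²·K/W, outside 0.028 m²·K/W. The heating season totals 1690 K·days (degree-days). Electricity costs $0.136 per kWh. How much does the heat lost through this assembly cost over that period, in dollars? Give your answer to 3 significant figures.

30.0 dollars

R_total = 0.12 + 7.14 + 0.652 + 0.028 = 7.94 m²·K/W
E = A × HDD × 24 / R / 1000 = 43.2 × 1690 × 24 / 7.94 / 1000 = 220.7 kWh
Cost = 220.7 × 0.136 = $30.01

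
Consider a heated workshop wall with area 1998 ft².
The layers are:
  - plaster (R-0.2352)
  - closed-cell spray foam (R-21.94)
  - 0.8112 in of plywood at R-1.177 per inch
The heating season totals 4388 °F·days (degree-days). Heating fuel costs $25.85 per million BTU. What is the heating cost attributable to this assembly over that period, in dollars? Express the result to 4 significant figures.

235.2 dollars

0.8112 × 1.177 = 0.95478
R_total = 0.2352 + 21.94 + 0.95478 = 23.13 ft²·°F·h/BTU
E = A × HDD × 24 / R = 1998 × 4388 × 24 / 23.13 = 9097000 BTU
Cost = 9097000/10⁶ × 25.85 = $235.16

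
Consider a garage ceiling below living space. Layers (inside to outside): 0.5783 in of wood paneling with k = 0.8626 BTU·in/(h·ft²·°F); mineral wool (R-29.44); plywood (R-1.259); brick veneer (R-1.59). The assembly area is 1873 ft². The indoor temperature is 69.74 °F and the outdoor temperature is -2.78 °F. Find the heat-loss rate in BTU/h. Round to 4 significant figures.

4121 BTU/h

0.5783/0.8626 = 0.67042
R_total = 0.67042 + 29.44 + 1.259 + 1.59 = 32.959 ft²·°F·h/BTU
Q = A·ΔT/R = 1873 × (69.74 − (-2.78)) / 32.959 = 4121.1 BTU/h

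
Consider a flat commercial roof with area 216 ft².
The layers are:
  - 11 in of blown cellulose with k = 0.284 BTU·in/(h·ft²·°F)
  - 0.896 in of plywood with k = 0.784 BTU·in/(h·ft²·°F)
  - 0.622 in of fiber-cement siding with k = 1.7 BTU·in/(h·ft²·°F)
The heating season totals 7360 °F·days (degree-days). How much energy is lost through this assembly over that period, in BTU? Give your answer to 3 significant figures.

948000 BTU

11/0.284 = 38.73
0.896/0.784 = 1.143
0.622/1.7 = 0.3659
R_total = 38.73 + 1.143 + 0.3659 = 40.24 ft²·°F·h/BTU
E = A × HDD × 24 / R = 216 × 7360 × 24 / 40.24 = 948100 BTU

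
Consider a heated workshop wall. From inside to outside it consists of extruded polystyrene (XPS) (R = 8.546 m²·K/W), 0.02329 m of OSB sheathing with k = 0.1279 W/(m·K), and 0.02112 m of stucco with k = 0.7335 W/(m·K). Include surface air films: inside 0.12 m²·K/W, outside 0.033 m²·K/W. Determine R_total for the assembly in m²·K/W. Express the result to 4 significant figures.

0.02329/0.1279 = 0.1821
0.02112/0.7335 = 0.028793
R_total = 0.12 + 8.546 + 0.1821 + 0.028793 + 0.033 = 8.9099 m²·K/W

8.910 m²·K/W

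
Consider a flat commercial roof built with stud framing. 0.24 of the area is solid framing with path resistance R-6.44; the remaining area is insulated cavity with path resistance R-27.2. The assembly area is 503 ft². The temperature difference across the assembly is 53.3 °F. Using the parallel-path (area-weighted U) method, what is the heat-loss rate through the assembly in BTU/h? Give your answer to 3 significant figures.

U_eff = 0.76/27.2 + 0.24/6.44 = 0.02794 + 0.03727 = 0.06521
R_eff = 1/U_eff = 15.34 ft²·°F·h/BTU
Q = 503 × 53.3 / 15.34 = 1748 BTU/h

1750 BTU/h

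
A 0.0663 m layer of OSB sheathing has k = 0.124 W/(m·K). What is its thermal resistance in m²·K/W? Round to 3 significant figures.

0.535 m²·K/W

R = L/k = 0.0663/0.124 = 0.5347 m²·K/W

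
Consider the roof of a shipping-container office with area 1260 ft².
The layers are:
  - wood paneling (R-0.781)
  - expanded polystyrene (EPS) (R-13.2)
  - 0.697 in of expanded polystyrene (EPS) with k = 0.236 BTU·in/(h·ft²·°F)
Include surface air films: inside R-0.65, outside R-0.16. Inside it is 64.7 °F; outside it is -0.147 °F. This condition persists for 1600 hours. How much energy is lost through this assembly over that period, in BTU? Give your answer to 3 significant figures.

0.697/0.236 = 2.953
R_total = 0.65 + 0.781 + 13.2 + 2.953 + 0.16 = 17.74 ft²·°F·h/BTU
Q = 1260 × (64.7 − (-0.147)) / 17.74 = 4605 BTU/h
E = 4605 × 1600 = 7367000 BTU

7370000 BTU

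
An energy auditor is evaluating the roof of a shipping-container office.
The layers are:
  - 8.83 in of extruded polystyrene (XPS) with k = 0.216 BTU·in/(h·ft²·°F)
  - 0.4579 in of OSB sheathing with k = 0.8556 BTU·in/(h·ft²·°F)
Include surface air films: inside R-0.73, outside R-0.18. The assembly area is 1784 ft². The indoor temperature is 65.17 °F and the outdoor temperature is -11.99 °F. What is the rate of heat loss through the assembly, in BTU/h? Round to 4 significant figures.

3252 BTU/h

8.83/0.216 = 40.88
0.4579/0.8556 = 0.53518
R_total = 0.73 + 40.88 + 0.53518 + 0.18 = 42.325 ft²·°F·h/BTU
Q = A·ΔT/R = 1784 × (65.17 − (-11.99)) / 42.325 = 3252.3 BTU/h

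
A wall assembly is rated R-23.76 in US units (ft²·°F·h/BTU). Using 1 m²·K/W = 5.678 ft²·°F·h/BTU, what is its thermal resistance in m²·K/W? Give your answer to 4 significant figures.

4.185 m²·K/W

R_SI = 23.76/5.678 = 4.1846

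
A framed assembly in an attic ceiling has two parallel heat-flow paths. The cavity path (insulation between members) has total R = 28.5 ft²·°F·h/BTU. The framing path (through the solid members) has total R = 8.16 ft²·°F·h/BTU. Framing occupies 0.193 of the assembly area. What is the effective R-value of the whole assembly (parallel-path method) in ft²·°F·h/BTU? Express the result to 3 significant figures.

U_eff = 0.807/28.5 + 0.193/8.16 = 0.02832 + 0.02365 = 0.05197
R_eff = 1/U_eff = 19.24 ft²·°F·h/BTU

19.2 ft²·°F·h/BTU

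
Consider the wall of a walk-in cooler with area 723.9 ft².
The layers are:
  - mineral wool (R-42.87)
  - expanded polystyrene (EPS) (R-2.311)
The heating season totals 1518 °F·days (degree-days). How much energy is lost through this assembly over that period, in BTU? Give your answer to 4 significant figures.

583700 BTU

R_total = 42.87 + 2.311 = 45.181 ft²·°F·h/BTU
E = A × HDD × 24 / R = 723.9 × 1518 × 24 / 45.181 = 583720 BTU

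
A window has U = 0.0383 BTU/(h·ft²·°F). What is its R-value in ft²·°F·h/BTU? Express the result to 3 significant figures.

R = 1/U = 1/0.0383 = 26.11

26.1 ft²·°F·h/BTU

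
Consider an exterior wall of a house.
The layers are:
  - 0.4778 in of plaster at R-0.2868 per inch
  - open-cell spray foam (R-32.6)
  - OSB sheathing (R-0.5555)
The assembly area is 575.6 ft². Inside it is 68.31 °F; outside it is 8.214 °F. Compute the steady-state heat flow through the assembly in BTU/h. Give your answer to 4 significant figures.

0.4778 × 0.2868 = 0.13703
R_total = 0.13703 + 32.6 + 0.5555 = 33.293 ft²·°F·h/BTU
Q = A·ΔT/R = 575.6 × (68.31 − 8.214) / 33.293 = 1039 BTU/h

1039 BTU/h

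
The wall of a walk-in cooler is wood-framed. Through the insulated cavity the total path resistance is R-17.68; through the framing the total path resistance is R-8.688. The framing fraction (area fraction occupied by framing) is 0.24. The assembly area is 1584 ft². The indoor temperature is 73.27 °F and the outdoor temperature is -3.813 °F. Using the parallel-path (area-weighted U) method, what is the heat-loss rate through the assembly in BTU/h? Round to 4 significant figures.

U_eff = 0.76/17.68 + 0.24/8.688 = 0.042986 + 0.027624 = 0.070611
R_eff = 1/U_eff = 14.162 ft²·°F·h/BTU
Q = 1584 × (73.27 − (-3.813)) / 14.162 = 8621.5 BTU/h

8622 BTU/h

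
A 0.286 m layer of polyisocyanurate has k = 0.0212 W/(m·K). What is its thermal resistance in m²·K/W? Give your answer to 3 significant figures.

R = L/k = 0.286/0.0212 = 13.49 m²·K/W

13.5 m²·K/W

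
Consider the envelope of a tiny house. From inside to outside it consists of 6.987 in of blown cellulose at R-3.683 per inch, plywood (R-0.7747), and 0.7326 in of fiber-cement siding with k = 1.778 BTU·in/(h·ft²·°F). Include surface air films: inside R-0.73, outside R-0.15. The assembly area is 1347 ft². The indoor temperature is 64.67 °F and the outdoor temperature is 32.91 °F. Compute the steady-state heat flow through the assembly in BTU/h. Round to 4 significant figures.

6.987 × 3.683 = 25.733
0.7326/1.778 = 0.41204
R_total = 0.73 + 25.733 + 0.7747 + 0.41204 + 0.15 = 27.8 ft²·°F·h/BTU
Q = A·ΔT/R = 1347 × (64.67 − 32.91) / 27.8 = 1538.9 BTU/h

1539 BTU/h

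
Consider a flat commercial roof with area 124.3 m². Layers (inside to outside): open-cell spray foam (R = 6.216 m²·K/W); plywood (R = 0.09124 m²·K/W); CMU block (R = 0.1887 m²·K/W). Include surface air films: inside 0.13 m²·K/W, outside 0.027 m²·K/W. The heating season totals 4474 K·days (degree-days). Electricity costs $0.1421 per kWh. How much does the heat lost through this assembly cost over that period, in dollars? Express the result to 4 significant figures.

R_total = 0.13 + 6.216 + 0.09124 + 0.1887 + 0.027 = 6.6529 m²·K/W
E = A × HDD × 24 / R / 1000 = 124.3 × 4474 × 24 / 6.6529 / 1000 = 2006.2 kWh
Cost = 2006.2 × 0.1421 = $285.07

285.1 dollars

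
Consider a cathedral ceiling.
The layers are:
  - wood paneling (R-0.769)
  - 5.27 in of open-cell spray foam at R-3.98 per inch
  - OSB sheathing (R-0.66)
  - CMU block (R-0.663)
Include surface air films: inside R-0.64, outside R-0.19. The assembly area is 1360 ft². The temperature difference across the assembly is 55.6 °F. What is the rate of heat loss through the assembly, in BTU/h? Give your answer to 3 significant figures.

3160 BTU/h

5.27 × 3.98 = 20.97
R_total = 0.64 + 0.769 + 20.97 + 0.66 + 0.663 + 0.19 = 23.9 ft²·°F·h/BTU
Q = A·ΔT/R = 1360 × 55.6 / 23.9 = 3164 BTU/h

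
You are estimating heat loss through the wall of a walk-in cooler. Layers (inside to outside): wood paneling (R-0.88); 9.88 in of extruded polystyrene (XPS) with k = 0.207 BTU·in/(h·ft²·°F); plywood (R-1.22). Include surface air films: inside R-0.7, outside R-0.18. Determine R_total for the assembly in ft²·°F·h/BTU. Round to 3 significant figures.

50.7 ft²·°F·h/BTU

9.88/0.207 = 47.73
R_total = 0.7 + 0.88 + 47.73 + 1.22 + 0.18 = 50.71 ft²·°F·h/BTU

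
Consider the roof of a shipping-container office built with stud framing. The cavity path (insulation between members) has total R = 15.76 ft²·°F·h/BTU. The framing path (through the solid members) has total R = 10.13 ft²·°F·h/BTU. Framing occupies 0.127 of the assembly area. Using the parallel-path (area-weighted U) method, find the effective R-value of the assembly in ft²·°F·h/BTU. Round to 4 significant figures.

U_eff = 0.873/15.76 + 0.127/10.13 = 0.055393 + 0.012537 = 0.06793
R_eff = 1/U_eff = 14.721 ft²·°F·h/BTU

14.72 ft²·°F·h/BTU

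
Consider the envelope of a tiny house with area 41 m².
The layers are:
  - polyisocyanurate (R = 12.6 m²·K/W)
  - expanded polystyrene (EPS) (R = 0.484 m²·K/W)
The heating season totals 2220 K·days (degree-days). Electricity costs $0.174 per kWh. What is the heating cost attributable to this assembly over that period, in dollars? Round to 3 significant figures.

R_total = 12.6 + 0.484 = 13.08 m²·K/W
E = A × HDD × 24 / R / 1000 = 41 × 2220 × 24 / 13.08 / 1000 = 167 kWh
Cost = 167 × 0.174 = $29.05

29.1 dollars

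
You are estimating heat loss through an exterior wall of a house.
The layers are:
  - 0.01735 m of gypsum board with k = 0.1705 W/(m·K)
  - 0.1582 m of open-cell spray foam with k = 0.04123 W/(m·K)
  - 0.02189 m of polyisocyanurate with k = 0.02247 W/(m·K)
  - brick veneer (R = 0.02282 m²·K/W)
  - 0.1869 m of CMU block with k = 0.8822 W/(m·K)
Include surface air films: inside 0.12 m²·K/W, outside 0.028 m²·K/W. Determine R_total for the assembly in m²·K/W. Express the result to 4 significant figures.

0.01735/0.1705 = 0.10176
0.1582/0.04123 = 3.837
0.02189/0.02247 = 0.97419
0.1869/0.8822 = 0.21186
R_total = 0.12 + 0.10176 + 3.837 + 0.97419 + 0.02282 + 0.21186 + 0.028 = 5.2956 m²·K/W

5.296 m²·K/W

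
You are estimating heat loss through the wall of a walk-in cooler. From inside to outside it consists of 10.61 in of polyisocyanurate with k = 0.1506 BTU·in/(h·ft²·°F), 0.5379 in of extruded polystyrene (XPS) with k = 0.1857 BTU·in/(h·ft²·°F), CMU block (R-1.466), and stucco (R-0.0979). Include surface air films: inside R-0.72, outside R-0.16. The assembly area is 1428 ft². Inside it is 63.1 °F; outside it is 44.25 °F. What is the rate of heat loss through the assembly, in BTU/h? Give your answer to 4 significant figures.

10.61/0.1506 = 70.452
0.5379/0.1857 = 2.8966
R_total = 0.72 + 70.452 + 2.8966 + 1.466 + 0.0979 + 0.16 = 75.792 ft²·°F·h/BTU
Q = A·ΔT/R = 1428 × (63.1 − 44.25) / 75.792 = 355.15 BTU/h

355.2 BTU/h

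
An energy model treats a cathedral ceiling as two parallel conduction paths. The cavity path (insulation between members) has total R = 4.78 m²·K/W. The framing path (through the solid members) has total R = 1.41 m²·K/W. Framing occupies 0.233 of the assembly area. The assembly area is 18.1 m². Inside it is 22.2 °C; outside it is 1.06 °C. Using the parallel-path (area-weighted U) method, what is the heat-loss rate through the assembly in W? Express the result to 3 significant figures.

125 W

U_eff = 0.767/4.78 + 0.233/1.41 = 0.1605 + 0.1652 = 0.3257
R_eff = 1/U_eff = 3.07 m²·K/W
Q = 18.1 × (22.2 − 1.06) / 3.07 = 124.6 W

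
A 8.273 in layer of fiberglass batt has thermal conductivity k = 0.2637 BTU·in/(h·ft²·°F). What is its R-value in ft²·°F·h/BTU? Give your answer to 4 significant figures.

31.37 ft²·°F·h/BTU

R = L/k = 8.273/0.2637 = 31.373 ft²·°F·h/BTU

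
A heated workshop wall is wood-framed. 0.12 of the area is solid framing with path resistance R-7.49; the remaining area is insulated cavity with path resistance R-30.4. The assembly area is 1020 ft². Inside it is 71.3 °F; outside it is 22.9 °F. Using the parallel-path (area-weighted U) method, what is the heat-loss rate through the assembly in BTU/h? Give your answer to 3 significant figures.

2220 BTU/h

U_eff = 0.88/30.4 + 0.12/7.49 = 0.02895 + 0.01602 = 0.04497
R_eff = 1/U_eff = 22.24 ft²·°F·h/BTU
Q = 1020 × (71.3 − 22.9) / 22.24 = 2220 BTU/h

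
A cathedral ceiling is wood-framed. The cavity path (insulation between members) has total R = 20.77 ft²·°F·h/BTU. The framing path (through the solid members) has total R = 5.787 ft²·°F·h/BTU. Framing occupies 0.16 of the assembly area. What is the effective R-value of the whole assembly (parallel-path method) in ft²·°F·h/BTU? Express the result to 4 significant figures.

U_eff = 0.84/20.77 + 0.16/5.787 = 0.040443 + 0.027648 = 0.068091
R_eff = 1/U_eff = 14.686 ft²·°F·h/BTU

14.69 ft²·°F·h/BTU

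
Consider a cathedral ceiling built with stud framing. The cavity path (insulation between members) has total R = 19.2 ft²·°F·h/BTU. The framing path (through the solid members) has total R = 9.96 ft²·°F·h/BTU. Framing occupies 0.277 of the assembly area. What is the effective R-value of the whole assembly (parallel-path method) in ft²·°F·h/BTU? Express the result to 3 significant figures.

15.3 ft²·°F·h/BTU

U_eff = 0.723/19.2 + 0.277/9.96 = 0.03766 + 0.02781 = 0.06547
R_eff = 1/U_eff = 15.27 ft²·°F·h/BTU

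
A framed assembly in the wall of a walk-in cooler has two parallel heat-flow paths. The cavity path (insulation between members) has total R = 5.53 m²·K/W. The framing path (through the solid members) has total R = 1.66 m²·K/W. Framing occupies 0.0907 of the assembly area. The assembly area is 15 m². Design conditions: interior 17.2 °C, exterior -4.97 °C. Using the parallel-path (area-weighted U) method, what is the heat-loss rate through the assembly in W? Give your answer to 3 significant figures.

72.9 W

U_eff = 0.9093/5.53 + 0.0907/1.66 = 0.1644 + 0.05464 = 0.2191
R_eff = 1/U_eff = 4.565 m²·K/W
Q = 15 × (17.2 − (-4.97)) / 4.565 = 72.85 W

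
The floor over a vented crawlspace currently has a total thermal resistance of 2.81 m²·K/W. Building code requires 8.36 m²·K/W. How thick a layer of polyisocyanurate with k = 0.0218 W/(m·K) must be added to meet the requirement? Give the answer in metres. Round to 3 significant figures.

0.121 m

ΔR = 8.36 − 2.81 = 5.55 m²·K/W
L = ΔR × k = 5.55 × 0.0218 = 0.121 m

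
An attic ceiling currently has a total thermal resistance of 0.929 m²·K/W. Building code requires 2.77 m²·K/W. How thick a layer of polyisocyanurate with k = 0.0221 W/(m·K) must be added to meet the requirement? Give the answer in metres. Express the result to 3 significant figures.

0.0407 m

ΔR = 2.77 − 0.929 = 1.841 m²·K/W
L = ΔR × k = 1.841 × 0.0221 = 0.04069 m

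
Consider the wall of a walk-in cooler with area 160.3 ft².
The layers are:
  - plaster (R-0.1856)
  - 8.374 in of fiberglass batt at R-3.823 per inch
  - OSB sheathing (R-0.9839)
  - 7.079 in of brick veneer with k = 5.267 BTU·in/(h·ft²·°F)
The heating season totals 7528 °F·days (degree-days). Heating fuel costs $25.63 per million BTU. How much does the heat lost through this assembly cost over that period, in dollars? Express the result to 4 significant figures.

21.50 dollars

8.374 × 3.823 = 32.014
7.079/5.267 = 1.344
R_total = 0.1856 + 32.014 + 0.9839 + 1.344 = 34.527 ft²·°F·h/BTU
E = A × HDD × 24 / R = 160.3 × 7528 × 24 / 34.527 = 838810 BTU
Cost = 838810/10⁶ × 25.63 = $21.499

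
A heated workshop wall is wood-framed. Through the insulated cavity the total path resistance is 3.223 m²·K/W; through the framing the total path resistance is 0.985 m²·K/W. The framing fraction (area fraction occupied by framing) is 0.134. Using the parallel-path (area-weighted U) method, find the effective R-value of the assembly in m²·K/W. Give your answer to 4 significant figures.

U_eff = 0.866/3.223 + 0.134/0.985 = 0.26869 + 0.13604 = 0.40473
R_eff = 1/U_eff = 2.4708 m²·K/W

2.471 m²·K/W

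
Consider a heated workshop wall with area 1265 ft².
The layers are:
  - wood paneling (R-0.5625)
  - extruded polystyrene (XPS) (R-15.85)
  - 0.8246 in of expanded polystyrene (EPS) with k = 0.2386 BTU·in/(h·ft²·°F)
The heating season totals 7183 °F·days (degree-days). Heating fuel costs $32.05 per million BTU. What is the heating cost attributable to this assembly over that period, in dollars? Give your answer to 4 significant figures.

351.8 dollars

0.8246/0.2386 = 3.456
R_total = 0.5625 + 15.85 + 3.456 = 19.868 ft²·°F·h/BTU
E = A × HDD × 24 / R = 1265 × 7183 × 24 / 19.868 = 10976000 BTU
Cost = 10976000/10⁶ × 32.05 = $351.78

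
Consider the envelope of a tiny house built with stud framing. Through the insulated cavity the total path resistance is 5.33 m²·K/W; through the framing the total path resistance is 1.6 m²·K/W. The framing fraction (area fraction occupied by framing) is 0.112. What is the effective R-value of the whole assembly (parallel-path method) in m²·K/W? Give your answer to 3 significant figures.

4.23 m²·K/W

U_eff = 0.888/5.33 + 0.112/1.6 = 0.1666 + 0.07 = 0.2366
R_eff = 1/U_eff = 4.226 m²·K/W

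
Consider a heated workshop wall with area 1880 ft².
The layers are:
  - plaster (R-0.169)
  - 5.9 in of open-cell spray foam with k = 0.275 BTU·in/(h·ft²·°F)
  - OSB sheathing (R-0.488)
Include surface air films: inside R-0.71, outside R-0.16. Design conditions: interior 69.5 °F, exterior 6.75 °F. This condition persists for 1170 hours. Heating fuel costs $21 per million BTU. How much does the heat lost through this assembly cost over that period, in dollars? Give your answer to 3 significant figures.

126 dollars

5.9/0.275 = 21.45
R_total = 0.71 + 0.169 + 21.45 + 0.488 + 0.16 = 22.98 ft²·°F·h/BTU
Q = 1880 × (69.5 − 6.75) / 22.98 = 5133 BTU/h
E = 5133 × 1170 = 6006000 BTU
Cost = 6006000/10⁶ × 21 = $126.1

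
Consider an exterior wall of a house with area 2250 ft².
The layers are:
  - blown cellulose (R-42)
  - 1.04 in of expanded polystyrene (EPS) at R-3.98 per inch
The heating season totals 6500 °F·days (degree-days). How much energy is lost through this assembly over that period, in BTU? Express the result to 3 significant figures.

7610000 BTU

1.04 × 3.98 = 4.139
R_total = 42 + 4.139 = 46.14 ft²·°F·h/BTU
E = A × HDD × 24 / R = 2250 × 6500 × 24 / 46.14 = 7607000 BTU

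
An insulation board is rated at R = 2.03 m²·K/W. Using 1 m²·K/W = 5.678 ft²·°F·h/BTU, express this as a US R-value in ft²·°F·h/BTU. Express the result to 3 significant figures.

11.5 ft²·°F·h/BTU

R_US = 2.03 × 5.678 = 11.53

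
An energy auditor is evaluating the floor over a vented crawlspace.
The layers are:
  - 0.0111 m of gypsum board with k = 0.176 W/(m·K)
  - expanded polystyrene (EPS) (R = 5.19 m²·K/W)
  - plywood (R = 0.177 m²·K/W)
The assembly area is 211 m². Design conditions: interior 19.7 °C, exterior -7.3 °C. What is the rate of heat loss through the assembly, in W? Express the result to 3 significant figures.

0.0111/0.176 = 0.06307
R_total = 0.06307 + 5.19 + 0.177 = 5.43 m²·K/W
Q = A·ΔT/R = 211 × (19.7 − (-7.3)) / 5.43 = 1049 W

1050 W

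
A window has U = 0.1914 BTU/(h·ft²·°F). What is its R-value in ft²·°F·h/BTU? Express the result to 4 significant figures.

R = 1/U = 1/0.1914 = 5.2247

5.225 ft²·°F·h/BTU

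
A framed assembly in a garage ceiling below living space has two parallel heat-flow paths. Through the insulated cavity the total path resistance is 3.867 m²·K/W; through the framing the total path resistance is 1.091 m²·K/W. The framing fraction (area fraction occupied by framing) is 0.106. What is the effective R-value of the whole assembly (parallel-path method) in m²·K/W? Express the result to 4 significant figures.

U_eff = 0.894/3.867 + 0.106/1.091 = 0.23119 + 0.097159 = 0.32835
R_eff = 1/U_eff = 3.0456 m²·K/W

3.046 m²·K/W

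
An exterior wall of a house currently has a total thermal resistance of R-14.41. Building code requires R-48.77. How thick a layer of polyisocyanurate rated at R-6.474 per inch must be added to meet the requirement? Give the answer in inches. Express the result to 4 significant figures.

ΔR = 48.77 − 14.41 = 34.36 ft²·°F·h/BTU
L = ΔR / (R/in) = 34.36/6.474 = 5.3074 in

5.307 in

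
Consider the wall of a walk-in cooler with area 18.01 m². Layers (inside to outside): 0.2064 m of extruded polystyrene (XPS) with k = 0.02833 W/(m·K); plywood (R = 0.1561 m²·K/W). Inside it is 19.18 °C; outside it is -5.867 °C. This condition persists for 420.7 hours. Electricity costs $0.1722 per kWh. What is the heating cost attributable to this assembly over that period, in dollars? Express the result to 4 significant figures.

4.391 dollars

0.2064/0.02833 = 7.2856
R_total = 7.2856 + 0.1561 = 7.4417 m²·K/W
Q = 18.01 × (19.18 − (-5.867)) / 7.4417 = 60.618 W
E = 60.618 W × 420.7 h / 1000 = 25.502 kWh
Cost = 25.502 × 0.1722 = $4.3914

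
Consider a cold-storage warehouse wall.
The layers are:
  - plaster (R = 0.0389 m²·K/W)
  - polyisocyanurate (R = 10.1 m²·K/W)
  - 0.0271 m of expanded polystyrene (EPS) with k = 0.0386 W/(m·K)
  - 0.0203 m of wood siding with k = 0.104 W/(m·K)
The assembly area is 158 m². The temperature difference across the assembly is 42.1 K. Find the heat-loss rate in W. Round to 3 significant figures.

603 W

0.0271/0.0386 = 0.7021
0.0203/0.104 = 0.1952
R_total = 0.0389 + 10.1 + 0.7021 + 0.1952 = 11.04 m²·K/W
Q = A·ΔT/R = 158 × 42.1 / 11.04 = 602.7 W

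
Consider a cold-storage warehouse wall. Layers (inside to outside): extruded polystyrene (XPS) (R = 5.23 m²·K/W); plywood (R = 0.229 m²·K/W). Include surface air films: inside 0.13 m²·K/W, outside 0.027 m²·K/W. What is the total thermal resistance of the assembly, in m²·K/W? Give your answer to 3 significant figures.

5.62 m²·K/W

R_total = 0.13 + 5.23 + 0.229 + 0.027 = 5.616 m²·K/W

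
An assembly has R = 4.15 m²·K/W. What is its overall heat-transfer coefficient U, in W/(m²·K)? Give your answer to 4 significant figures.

0.2410 W/(m²·K)

U = 1/R = 1/4.15 = 0.24096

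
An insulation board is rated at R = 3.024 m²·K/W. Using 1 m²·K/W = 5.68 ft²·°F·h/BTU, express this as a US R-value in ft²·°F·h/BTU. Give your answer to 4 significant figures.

R_US = 3.024 × 5.68 = 17.176

17.18 ft²·°F·h/BTU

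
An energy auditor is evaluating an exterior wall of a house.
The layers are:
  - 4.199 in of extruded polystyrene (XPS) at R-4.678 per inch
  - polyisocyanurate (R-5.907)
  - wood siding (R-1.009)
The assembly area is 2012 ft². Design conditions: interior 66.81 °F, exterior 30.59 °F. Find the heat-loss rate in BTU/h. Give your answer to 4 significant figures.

2744 BTU/h

4.199 × 4.678 = 19.643
R_total = 19.643 + 5.907 + 1.009 = 26.559 ft²·°F·h/BTU
Q = A·ΔT/R = 2012 × (66.81 − 30.59) / 26.559 = 2743.9 BTU/h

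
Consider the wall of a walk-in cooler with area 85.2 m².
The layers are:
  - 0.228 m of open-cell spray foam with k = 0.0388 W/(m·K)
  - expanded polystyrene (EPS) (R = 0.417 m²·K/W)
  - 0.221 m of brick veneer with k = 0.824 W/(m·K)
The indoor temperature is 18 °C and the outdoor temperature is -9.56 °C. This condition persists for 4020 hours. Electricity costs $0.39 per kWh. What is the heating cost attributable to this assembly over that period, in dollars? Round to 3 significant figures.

561 dollars

0.228/0.0388 = 5.876
0.221/0.824 = 0.2682
R_total = 5.876 + 0.417 + 0.2682 = 6.561 m²·K/W
Q = 85.2 × (18 − (-9.56)) / 6.561 = 357.9 W
E = 357.9 W × 4020 h / 1000 = 1439 kWh
Cost = 1439 × 0.39 = $561.1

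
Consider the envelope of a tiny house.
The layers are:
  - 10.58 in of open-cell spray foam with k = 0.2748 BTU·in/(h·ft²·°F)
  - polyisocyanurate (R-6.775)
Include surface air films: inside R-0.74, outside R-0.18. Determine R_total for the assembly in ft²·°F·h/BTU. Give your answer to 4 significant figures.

10.58/0.2748 = 38.501
R_total = 0.74 + 38.501 + 6.775 + 0.18 = 46.196 ft²·°F·h/BTU

46.20 ft²·°F·h/BTU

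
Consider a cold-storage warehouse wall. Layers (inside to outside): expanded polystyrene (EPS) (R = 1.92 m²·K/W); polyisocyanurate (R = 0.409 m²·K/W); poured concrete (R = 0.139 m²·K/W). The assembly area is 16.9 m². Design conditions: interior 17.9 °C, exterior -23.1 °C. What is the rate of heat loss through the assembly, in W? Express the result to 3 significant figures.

R_total = 1.92 + 0.409 + 0.139 = 2.468 m²·K/W
Q = A·ΔT/R = 16.9 × (17.9 − (-23.1)) / 2.468 = 280.8 W

281 W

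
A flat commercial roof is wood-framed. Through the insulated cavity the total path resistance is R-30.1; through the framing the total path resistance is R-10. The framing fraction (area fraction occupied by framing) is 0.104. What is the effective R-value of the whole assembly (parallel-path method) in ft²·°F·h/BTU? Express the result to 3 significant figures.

U_eff = 0.896/30.1 + 0.104/10 = 0.02977 + 0.0104 = 0.04017
R_eff = 1/U_eff = 24.9 ft²·°F·h/BTU

24.9 ft²·°F·h/BTU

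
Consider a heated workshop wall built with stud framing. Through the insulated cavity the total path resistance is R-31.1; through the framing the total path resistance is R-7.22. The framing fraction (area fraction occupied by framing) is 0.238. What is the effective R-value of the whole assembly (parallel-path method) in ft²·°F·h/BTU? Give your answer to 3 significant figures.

U_eff = 0.762/31.1 + 0.238/7.22 = 0.0245 + 0.03296 = 0.05747
R_eff = 1/U_eff = 17.4 ft²·°F·h/BTU

17.4 ft²·°F·h/BTU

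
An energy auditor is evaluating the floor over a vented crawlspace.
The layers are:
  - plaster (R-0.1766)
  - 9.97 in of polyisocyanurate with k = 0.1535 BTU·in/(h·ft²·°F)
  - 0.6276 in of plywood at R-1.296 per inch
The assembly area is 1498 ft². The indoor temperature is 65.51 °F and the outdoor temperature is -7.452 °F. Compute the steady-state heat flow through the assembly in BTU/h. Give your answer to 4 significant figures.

1657 BTU/h

9.97/0.1535 = 64.951
0.6276 × 1.296 = 0.81337
R_total = 0.1766 + 64.951 + 0.81337 = 65.941 ft²·°F·h/BTU
Q = A·ΔT/R = 1498 × (65.51 − (-7.452)) / 65.941 = 1657.5 BTU/h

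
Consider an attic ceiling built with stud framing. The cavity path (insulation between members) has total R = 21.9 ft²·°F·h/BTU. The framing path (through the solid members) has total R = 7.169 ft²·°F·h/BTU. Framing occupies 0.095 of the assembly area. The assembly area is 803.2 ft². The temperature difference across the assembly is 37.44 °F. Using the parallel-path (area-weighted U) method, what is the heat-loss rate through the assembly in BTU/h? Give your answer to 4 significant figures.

U_eff = 0.905/21.9 + 0.095/7.169 = 0.041324 + 0.013251 = 0.054576
R_eff = 1/U_eff = 18.323 ft²·°F·h/BTU
Q = 803.2 × 37.44 / 18.323 = 1641.2 BTU/h

1641 BTU/h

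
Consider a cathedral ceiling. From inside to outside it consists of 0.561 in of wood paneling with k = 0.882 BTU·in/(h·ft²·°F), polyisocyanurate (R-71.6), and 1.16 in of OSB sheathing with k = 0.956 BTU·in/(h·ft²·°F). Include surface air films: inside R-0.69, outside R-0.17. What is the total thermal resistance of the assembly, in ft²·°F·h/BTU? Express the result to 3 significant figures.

74.3 ft²·°F·h/BTU

0.561/0.882 = 0.6361
1.16/0.956 = 1.213
R_total = 0.69 + 0.6361 + 71.6 + 1.213 + 0.17 = 74.31 ft²·°F·h/BTU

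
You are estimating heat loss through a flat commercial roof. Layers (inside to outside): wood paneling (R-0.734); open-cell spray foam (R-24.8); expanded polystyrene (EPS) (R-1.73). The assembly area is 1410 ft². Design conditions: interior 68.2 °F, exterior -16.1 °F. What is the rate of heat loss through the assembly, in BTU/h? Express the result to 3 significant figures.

R_total = 0.734 + 24.8 + 1.73 = 27.26 ft²·°F·h/BTU
Q = A·ΔT/R = 1410 × (68.2 − (-16.1)) / 27.26 = 4360 BTU/h

4360 BTU/h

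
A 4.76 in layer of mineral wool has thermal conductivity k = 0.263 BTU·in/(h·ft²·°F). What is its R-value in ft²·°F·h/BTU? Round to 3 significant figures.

18.1 ft²·°F·h/BTU

R = L/k = 4.76/0.263 = 18.1 ft²·°F·h/BTU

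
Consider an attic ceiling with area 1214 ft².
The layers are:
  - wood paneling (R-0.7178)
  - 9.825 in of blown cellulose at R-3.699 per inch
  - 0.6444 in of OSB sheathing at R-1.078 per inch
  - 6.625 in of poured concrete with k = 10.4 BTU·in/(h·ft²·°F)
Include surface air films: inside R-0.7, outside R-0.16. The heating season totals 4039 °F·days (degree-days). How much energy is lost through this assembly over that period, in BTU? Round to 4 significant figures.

9.825 × 3.699 = 36.343
0.6444 × 1.078 = 0.69466
6.625/10.4 = 0.63702
R_total = 0.7 + 0.7178 + 36.343 + 0.69466 + 0.63702 + 0.16 = 39.252 ft²·°F·h/BTU
E = A × HDD × 24 / R = 1214 × 4039 × 24 / 39.252 = 2998100 BTU

2998000 BTU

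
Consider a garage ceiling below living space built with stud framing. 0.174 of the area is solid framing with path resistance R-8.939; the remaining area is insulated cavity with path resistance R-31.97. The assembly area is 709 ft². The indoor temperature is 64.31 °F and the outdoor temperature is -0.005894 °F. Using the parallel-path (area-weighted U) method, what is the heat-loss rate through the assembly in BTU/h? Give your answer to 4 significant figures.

U_eff = 0.826/31.97 + 0.174/8.939 = 0.025837 + 0.019465 = 0.045302
R_eff = 1/U_eff = 22.074 ft²·°F·h/BTU
Q = 709 × (64.31 − (-0.005894)) / 22.074 = 2065.8 BTU/h

2066 BTU/h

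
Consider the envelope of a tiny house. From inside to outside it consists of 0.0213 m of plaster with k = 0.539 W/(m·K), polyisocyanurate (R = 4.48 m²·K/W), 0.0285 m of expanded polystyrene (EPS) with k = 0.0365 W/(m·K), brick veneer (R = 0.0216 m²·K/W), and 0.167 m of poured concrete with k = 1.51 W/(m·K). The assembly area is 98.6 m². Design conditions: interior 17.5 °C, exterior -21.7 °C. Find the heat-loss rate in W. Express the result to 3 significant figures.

711 W

0.0213/0.539 = 0.03952
0.0285/0.0365 = 0.7808
0.167/1.51 = 0.1106
R_total = 0.03952 + 4.48 + 0.7808 + 0.0216 + 0.1106 = 5.433 m²·K/W
Q = A·ΔT/R = 98.6 × (17.5 − (-21.7)) / 5.433 = 711.5 W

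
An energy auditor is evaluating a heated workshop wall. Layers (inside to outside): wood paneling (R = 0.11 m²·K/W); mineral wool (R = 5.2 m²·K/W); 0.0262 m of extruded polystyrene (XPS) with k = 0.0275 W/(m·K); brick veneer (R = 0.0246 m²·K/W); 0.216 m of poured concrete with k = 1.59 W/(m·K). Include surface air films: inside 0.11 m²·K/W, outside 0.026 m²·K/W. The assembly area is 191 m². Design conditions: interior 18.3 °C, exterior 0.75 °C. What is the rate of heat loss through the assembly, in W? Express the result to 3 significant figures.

511 W

0.0262/0.0275 = 0.9527
0.216/1.59 = 0.1358
R_total = 0.11 + 0.11 + 5.2 + 0.9527 + 0.0246 + 0.1358 + 0.026 = 6.559 m²·K/W
Q = A·ΔT/R = 191 × (18.3 − 0.75) / 6.559 = 511 W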